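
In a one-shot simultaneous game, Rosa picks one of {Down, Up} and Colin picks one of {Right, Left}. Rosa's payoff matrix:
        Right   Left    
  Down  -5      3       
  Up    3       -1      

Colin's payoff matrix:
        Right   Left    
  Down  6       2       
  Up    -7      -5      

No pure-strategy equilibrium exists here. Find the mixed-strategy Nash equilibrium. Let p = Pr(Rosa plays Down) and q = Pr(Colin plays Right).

In a mixed equilibrium Colin is indifferent between Right and Left; this condition fixes p.
  Colin's payoff from Right: p·6 + (1−p)·(-7) = 13p - 7
  Colin's payoff from Left: p·2 + (1−p)·(-5) = 7p - 5
  13p - 7 = 7p - 5  ⇒  6p = 2  ⇒  p = 1/3.
In a mixed equilibrium Rosa is indifferent between Down and Up; this condition fixes q.
  Rosa's payoff to Down: q·(-5) + (1−q)·3 = -8q + 3
  Rosa's payoff to Up: q·3 + (1−q)·(-1) = 4q - 1
  -8q + 3 = 4q - 1  ⇒  -12q = -4  ⇒  q = 1/3.

p = 1/3, q = 1/3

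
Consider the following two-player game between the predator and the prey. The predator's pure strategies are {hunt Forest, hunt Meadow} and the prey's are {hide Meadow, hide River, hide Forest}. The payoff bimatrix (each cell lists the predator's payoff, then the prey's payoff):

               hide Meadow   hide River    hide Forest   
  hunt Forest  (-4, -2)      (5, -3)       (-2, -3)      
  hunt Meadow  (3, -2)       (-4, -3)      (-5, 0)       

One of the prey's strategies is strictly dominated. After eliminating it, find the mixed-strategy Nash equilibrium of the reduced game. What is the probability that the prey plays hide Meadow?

q = 3/10

The prey's strategy hide River is strictly dominated by hide Meadow: -2 > -3 and -2 > -3. Eliminate hide River.
The prey's mix must leave the predator indifferent between hunt Forest and hunt Meadow.
  the predator's payoff from hunt Forest: q·(-4) + (1−q)·(-2) = -2q - 2
  the predator's payoff from hunt Meadow: q·3 + (1−q)·(-5) = 8q - 5
  -2q - 2 = 8q - 5  ⇒  -10q = -3  ⇒  q = 3/10.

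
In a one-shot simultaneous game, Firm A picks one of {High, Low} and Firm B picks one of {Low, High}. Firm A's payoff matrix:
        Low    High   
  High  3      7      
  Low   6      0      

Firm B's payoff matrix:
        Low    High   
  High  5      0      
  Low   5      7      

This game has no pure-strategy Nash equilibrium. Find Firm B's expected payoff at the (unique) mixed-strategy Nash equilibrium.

5

Set Firm B's expected payoff from Low equal to that from High:
  Firm B's payoff from Low: p·5 + (1−p)·5 = 5
  Firm B's payoff from High: p·0 + (1−p)·7 = -7p + 7
  5 = -7p + 7  ⇒  7p = 2  ⇒  p = 2/7.
At equilibrium Firm B is indifferent across columns, so Firm B's payoff equals the payoff from Low: (2/7)·5 + (5/7)·5 = 5.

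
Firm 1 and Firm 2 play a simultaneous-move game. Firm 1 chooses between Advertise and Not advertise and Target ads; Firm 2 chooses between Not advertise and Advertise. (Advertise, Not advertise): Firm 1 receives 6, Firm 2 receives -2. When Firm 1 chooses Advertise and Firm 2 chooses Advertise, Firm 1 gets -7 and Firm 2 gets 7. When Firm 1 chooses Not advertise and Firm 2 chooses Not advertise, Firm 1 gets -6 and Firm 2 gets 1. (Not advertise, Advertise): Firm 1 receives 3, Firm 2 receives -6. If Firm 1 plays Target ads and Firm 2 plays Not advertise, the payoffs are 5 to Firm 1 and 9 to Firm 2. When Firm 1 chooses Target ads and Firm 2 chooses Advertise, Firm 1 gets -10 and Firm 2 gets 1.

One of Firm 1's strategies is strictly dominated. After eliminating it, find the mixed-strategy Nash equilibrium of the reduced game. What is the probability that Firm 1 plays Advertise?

p = 7/16

Firm 1's strategy Target ads is strictly dominated by Advertise: 6 > 5 and -7 > -10. Eliminate Target ads.
For Firm 2 to be willing to mix, Firm 2 must be indifferent between Not advertise and Advertise, which pins down Firm 1's mix.
  Firm 2's payoff from Not advertise: p·(-2) + (1−p)·1 = -3p + 1
  Firm 2's payoff from Advertise: p·7 + (1−p)·(-6) = 13p - 6
  -3p + 1 = 13p - 6  ⇒  -16p = -7  ⇒  p = 7/16.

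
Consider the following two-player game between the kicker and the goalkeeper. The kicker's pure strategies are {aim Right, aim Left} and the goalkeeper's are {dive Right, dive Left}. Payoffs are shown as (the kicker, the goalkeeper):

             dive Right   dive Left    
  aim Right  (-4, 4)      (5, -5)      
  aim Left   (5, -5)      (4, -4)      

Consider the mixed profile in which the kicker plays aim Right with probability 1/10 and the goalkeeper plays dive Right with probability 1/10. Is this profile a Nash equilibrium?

Yes

Check the goalkeeper's indifference given the kicker's mix p = 1/10:
  payoff from dive Right = -41/10; payoff from dive Left = -41/10 — equal.
Check the kicker's indifference given the goalkeeper's mix q = 1/10:
  payoff from aim Right = 41/10; payoff from aim Left = 41/10 — equal.
Both players are indifferent, so neither can profitably deviate.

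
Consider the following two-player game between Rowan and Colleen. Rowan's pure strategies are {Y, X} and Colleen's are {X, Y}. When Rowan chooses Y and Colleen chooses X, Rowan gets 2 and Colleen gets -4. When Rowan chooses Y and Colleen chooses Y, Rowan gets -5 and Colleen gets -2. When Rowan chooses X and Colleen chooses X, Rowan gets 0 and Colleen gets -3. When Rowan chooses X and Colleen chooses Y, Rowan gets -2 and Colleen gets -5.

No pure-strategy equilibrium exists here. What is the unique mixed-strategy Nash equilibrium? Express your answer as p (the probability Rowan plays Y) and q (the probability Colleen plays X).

Set Colleen's expected payoff from X equal to that from Y:
  Colleen's payoff to X: p·(-4) + (1−p)·(-3) = -p - 3
  Colleen's payoff to Y: p·(-2) + (1−p)·(-5) = 3p - 5
  -p - 3 = 3p - 5  ⇒  -4p = -2  ⇒  p = 1/2.
In a mixed equilibrium Rowan is indifferent between Y and X; this condition fixes q.
  Rowan's payoff to Y: q·2 + (1−q)·(-5) = 7q - 5
  Rowan's payoff to X: q·0 + (1−q)·(-2) = 2q - 2
  7q - 5 = 2q - 2  ⇒  5q = 3  ⇒  q = 3/5.

p = 1/2, q = 3/5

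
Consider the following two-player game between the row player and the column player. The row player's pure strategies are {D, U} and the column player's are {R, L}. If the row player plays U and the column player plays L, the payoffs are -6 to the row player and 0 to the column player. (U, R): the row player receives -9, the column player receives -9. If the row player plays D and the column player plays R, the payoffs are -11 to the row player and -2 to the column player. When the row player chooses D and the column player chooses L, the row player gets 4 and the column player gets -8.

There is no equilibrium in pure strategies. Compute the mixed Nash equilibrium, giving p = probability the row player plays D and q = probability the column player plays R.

p = 3/5, q = 5/6

The column player's indifference between R and L determines the row player's mixing probability p:
  the column player's expected payoff from R: p·(-2) + (1−p)·(-9) = 7p - 9
  the column player's expected payoff from L: p·(-8) + (1−p)·0 = -8p
  7p - 9 = -8p  ⇒  15p = 9  ⇒  p = 3/5.
In a mixed equilibrium the row player is indifferent between D and U; this condition fixes q.
  the row player's payoff to D: q·(-11) + (1−q)·4 = -15q + 4
  the row player's payoff to U: q·(-9) + (1−q)·(-6) = -3q - 6
  -15q + 4 = -3q - 6  ⇒  -12q = -10  ⇒  q = 5/6.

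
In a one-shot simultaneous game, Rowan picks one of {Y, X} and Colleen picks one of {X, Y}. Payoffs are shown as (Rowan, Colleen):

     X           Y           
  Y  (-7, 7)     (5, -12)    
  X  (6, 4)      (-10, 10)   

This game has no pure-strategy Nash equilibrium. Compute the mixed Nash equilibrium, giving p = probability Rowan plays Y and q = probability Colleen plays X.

In a mixed equilibrium Colleen is indifferent between X and Y; this condition fixes p.
  Colleen's payoff to X: p·7 + (1−p)·4 = 3p + 4
  Colleen's payoff to Y: p·(-12) + (1−p)·10 = -22p + 10
  3p + 4 = -22p + 10  ⇒  25p = 6  ⇒  p = 6/25.
For Rowan to be willing to mix, Rowan must be indifferent between Y and X, which pins down Colleen's mix.
  Rowan's payoff to Y: q·(-7) + (1−q)·5 = -12q + 5
  Rowan's payoff to X: q·6 + (1−q)·(-10) = 16q - 10
  -12q + 5 = 16q - 10  ⇒  -28q = -15  ⇒  q = 15/28.

p = 6/25, q = 15/28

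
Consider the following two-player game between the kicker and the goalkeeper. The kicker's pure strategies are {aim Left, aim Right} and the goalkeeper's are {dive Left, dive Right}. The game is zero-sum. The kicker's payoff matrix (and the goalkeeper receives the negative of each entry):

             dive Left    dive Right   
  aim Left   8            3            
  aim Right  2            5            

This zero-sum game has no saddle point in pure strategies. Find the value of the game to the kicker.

Set the kicker's expected payoff from aim Left equal to that from aim Right:
  the kicker's payoff from aim Left: q·8 + (1−q)·3 = 5q + 3
  the kicker's payoff from aim Right: q·2 + (1−q)·5 = -3q + 5
  5q + 3 = -3q + 5  ⇒  8q = 2  ⇒  q = 1/4.
The value is the kicker's expected payoff against this mix (using aim Left): (1/4)·8 + (3/4)·3 = 17/4.

v = 17/4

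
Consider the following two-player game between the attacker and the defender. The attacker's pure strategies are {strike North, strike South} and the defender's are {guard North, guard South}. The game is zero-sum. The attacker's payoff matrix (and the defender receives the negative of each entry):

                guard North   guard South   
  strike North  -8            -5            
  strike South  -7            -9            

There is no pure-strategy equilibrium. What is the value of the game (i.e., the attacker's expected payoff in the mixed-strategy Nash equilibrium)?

Set the attacker's expected payoff from strike North equal to that from strike South:
  the attacker's payoff from strike North: q·(-8) + (1−q)·(-5) = -3q - 5
  the attacker's payoff from strike South: q·(-7) + (1−q)·(-9) = 2q - 9
  -3q - 5 = 2q - 9  ⇒  -5q = -4  ⇒  q = 4/5.
The value is the attacker's expected payoff against this mix (using strike North): (4/5)·(-8) + (1/5)·(-5) = -37/5.

v = -37/5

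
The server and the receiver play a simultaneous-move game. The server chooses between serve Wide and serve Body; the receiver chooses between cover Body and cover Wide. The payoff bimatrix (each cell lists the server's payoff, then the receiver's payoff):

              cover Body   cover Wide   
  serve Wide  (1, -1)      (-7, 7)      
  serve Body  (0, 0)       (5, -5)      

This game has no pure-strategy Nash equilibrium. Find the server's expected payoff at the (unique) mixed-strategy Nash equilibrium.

The server's indifference between serve Wide and serve Body determines the receiver's mixing probability q:
  the server's payoff from serve Wide: q·1 + (1−q)·(-7) = 8q - 7
  the server's payoff from serve Body: q·0 + (1−q)·5 = -5q + 5
  8q - 7 = -5q + 5  ⇒  13q = 12  ⇒  q = 12/13.
At equilibrium the server is indifferent across rows, so the server's payoff equals the payoff from serve Wide: (12/13)·1 + (1/13)·(-7) = 5/13.

5/13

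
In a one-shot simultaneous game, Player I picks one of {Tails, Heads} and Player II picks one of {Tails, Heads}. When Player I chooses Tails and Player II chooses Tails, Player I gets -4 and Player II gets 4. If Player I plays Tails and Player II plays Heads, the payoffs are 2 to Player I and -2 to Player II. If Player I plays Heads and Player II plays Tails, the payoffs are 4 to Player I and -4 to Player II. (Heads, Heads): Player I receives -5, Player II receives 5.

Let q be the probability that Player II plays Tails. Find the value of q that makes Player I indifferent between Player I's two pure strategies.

q = 7/15

Player II's mix must leave Player I indifferent between Tails and Heads.
  Player I's payoff to Tails: q·(-4) + (1−q)·2 = -6q + 2
  Player I's payoff to Heads: q·4 + (1−q)·(-5) = 9q - 5
  -6q + 2 = 9q - 5  ⇒  -15q = -7  ⇒  q = 7/15.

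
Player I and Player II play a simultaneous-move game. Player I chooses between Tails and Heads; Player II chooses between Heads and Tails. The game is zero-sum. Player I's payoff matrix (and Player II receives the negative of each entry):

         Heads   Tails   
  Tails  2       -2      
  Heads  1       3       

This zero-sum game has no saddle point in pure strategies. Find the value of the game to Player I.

v = 4/3

Player I's indifference between Tails and Heads determines Player II's mixing probability q:
  Player I's payoff from Tails: q·2 + (1−q)·(-2) = 4q - 2
  Player I's payoff from Heads: q·1 + (1−q)·3 = -2q + 3
  4q - 2 = -2q + 3  ⇒  6q = 5  ⇒  q = 5/6.
The value is Player I's expected payoff against this mix (using Tails): (5/6)·2 + (1/6)·(-2) = 4/3.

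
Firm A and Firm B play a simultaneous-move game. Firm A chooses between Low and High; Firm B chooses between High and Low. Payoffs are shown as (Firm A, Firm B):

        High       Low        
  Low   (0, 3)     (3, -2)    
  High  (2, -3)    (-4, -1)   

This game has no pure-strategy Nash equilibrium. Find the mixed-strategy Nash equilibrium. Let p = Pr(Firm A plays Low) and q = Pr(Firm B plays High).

Firm A's mix must leave Firm B indifferent between High and Low.
  Firm B's payoff to High: p·3 + (1−p)·(-3) = 6p - 3
  Firm B's payoff to Low: p·(-2) + (1−p)·(-1) = -p - 1
  6p - 3 = -p - 1  ⇒  7p = 2  ⇒  p = 2/7.
Set Firm A's expected payoff from Low equal to that from High:
  Firm A's payoff from Low: q·0 + (1−q)·3 = -3q + 3
  Firm A's payoff from High: q·2 + (1−q)·(-4) = 6q - 4
  -3q + 3 = 6q - 4  ⇒  -9q = -7  ⇒  q = 7/9.

p = 2/7, q = 7/9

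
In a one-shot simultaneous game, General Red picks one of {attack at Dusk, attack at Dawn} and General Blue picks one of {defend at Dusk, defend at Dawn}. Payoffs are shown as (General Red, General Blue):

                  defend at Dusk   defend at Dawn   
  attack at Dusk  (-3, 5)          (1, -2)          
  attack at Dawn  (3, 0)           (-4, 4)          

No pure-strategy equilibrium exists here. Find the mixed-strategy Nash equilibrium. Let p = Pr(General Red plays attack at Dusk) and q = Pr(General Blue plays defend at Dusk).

p = 4/11, q = 5/11

Set General Blue's expected payoff from defend at Dusk equal to that from defend at Dawn:
  General Blue's expected payoff from defend at Dusk: p·5 + (1−p)·0 = 5p
  General Blue's expected payoff from defend at Dawn: p·(-2) + (1−p)·4 = -6p + 4
  5p = -6p + 4  ⇒  11p = 4  ⇒  p = 4/11.
General Red's indifference between attack at Dusk and attack at Dawn determines General Blue's mixing probability q:
  General Red's payoff to attack at Dusk: q·(-3) + (1−q)·1 = -4q + 1
  General Red's payoff to attack at Dawn: q·3 + (1−q)·(-4) = 7q - 4
  -4q + 1 = 7q - 4  ⇒  -11q = -5  ⇒  q = 5/11.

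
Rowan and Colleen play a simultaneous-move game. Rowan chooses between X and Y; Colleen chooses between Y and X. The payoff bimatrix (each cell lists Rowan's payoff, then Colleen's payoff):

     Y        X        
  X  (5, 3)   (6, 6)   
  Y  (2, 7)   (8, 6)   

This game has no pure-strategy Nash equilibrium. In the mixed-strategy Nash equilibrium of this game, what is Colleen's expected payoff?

Rowan's mix must leave Colleen indifferent between Y and X.
  Colleen's payoff to Y: p·3 + (1−p)·7 = -4p + 7
  Colleen's payoff to X: p·6 + (1−p)·6 = 6
  -4p + 7 = 6  ⇒  -4p = -1  ⇒  p = 1/4.
At equilibrium Colleen is indifferent across columns, so Colleen's payoff equals the payoff from Y: (1/4)·3 + (3/4)·7 = 6.

6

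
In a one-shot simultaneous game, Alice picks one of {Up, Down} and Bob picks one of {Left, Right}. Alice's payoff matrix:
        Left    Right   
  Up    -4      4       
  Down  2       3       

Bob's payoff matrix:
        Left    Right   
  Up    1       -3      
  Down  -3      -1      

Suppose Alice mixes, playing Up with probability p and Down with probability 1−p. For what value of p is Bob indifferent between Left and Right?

Set Bob's expected payoff from Left equal to that from Right:
  Bob's payoff from Left: p·1 + (1−p)·(-3) = 4p - 3
  Bob's payoff from Right: p·(-3) + (1−p)·(-1) = -2p - 1
  4p - 3 = -2p - 1  ⇒  6p = 2  ⇒  p = 1/3.

p = 1/3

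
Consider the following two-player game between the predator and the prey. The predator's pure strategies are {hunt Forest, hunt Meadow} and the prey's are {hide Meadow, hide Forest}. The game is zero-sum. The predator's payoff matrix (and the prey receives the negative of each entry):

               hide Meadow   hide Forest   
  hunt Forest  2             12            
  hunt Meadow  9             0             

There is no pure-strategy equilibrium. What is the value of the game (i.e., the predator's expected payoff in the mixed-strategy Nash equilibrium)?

Set the predator's expected payoff from hunt Forest equal to that from hunt Meadow:
  the predator's payoff from hunt Forest: q·2 + (1−q)·12 = -10q + 12
  the predator's payoff from hunt Meadow: q·9 + (1−q)·0 = 9q
  -10q + 12 = 9q  ⇒  -19q = -12  ⇒  q = 12/19.
The value is the predator's expected payoff against this mix (using hunt Forest): (12/19)·2 + (7/19)·12 = 108/19.

v = 108/19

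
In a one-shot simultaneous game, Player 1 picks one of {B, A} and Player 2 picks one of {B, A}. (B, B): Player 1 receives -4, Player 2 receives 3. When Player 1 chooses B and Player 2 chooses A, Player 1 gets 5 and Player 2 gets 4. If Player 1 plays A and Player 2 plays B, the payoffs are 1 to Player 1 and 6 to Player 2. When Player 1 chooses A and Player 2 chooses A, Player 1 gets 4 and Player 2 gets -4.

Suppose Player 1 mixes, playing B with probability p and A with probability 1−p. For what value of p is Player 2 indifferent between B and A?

Player 1's mix must leave Player 2 indifferent between B and A.
  Player 2's payoff from B: p·3 + (1−p)·6 = -3p + 6
  Player 2's payoff from A: p·4 + (1−p)·(-4) = 8p - 4
  -3p + 6 = 8p - 4  ⇒  -11p = -10  ⇒  p = 10/11.

p = 10/11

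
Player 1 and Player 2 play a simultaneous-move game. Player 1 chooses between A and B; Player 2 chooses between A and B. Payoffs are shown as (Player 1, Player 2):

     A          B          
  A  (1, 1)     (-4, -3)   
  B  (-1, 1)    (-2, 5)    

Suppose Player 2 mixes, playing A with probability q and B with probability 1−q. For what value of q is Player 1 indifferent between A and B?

Player 1's indifference between A and B determines Player 2's mixing probability q:
  Player 1's expected payoff from A: q·1 + (1−q)·(-4) = 5q - 4
  Player 1's expected payoff from B: q·(-1) + (1−q)·(-2) = q - 2
  5q - 4 = q - 2  ⇒  4q = 2  ⇒  q = 1/2.

q = 1/2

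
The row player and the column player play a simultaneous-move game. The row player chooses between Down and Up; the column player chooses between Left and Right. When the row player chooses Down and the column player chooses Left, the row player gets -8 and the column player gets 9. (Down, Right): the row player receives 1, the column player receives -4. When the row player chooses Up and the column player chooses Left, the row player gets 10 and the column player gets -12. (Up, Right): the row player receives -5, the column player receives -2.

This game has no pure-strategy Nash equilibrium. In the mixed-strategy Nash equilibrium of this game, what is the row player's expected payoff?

The column player's mix must leave the row player indifferent between Down and Up.
  the row player's payoff to Down: q·(-8) + (1−q)·1 = -9q + 1
  the row player's payoff to Up: q·10 + (1−q)·(-5) = 15q - 5
  -9q + 1 = 15q - 5  ⇒  -24q = -6  ⇒  q = 1/4.
At equilibrium the row player is indifferent across rows, so the row player's payoff equals the payoff from Down: (1/4)·(-8) + (3/4)·1 = -5/4.

-5/4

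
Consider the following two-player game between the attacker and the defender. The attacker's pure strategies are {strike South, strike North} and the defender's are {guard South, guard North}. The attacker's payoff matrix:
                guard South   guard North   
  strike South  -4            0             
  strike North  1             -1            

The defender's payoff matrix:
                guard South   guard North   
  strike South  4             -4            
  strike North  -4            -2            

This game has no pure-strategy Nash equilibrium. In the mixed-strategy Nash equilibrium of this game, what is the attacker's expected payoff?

-2/3

In a mixed equilibrium the attacker is indifferent between strike South and strike North; this condition fixes q.
  the attacker's payoff to strike South: q·(-4) + (1−q)·0 = -4q
  the attacker's payoff to strike North: q·1 + (1−q)·(-1) = 2q - 1
  -4q = 2q - 1  ⇒  -6q = -1  ⇒  q = 1/6.
At equilibrium the attacker is indifferent across rows, so the attacker's payoff equals the payoff from strike South: (1/6)·(-4) + (5/6)·0 = -2/3.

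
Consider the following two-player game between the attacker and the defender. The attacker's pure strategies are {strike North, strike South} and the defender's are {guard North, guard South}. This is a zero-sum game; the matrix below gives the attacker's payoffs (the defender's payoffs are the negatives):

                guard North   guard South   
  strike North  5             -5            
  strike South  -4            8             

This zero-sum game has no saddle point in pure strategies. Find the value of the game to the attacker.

For the attacker to be willing to mix, the attacker must be indifferent between strike North and strike South, which pins down the defender's mix.
  the attacker's payoff to strike North: q·5 + (1−q)·(-5) = 10q - 5
  the attacker's payoff to strike South: q·(-4) + (1−q)·8 = -12q + 8
  10q - 5 = -12q + 8  ⇒  22q = 13  ⇒  q = 13/22.
The value is the attacker's expected payoff against this mix (using strike North): (13/22)·5 + (9/22)·(-5) = 10/11.

v = 10/11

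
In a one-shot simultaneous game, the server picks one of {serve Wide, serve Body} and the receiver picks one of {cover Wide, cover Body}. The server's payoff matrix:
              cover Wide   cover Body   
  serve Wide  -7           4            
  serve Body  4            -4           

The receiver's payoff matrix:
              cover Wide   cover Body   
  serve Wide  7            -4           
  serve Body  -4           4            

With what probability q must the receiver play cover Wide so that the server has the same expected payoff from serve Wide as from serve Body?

For the server to be willing to mix, the server must be indifferent between serve Wide and serve Body, which pins down the receiver's mix.
  the server's payoff from serve Wide: q·(-7) + (1−q)·4 = -11q + 4
  the server's payoff from serve Body: q·4 + (1−q)·(-4) = 8q - 4
  -11q + 4 = 8q - 4  ⇒  -19q = -8  ⇒  q = 8/19.

q = 8/19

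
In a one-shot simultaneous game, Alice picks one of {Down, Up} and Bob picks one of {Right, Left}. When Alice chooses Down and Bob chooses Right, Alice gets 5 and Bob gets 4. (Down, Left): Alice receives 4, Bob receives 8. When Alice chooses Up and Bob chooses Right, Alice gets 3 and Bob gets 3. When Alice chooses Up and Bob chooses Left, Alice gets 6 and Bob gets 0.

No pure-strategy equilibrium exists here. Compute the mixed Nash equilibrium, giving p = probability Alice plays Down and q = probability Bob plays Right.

p = 3/7, q = 1/2

In a mixed equilibrium Bob is indifferent between Right and Left; this condition fixes p.
  Bob's payoff from Right: p·4 + (1−p)·3 = p + 3
  Bob's payoff from Left: p·8 + (1−p)·0 = 8p
  p + 3 = 8p  ⇒  -7p = -3  ⇒  p = 3/7.
For Alice to be willing to mix, Alice must be indifferent between Down and Up, which pins down Bob's mix.
  Alice's payoff to Down: q·5 + (1−q)·4 = q + 4
  Alice's payoff to Up: q·3 + (1−q)·6 = -3q + 6
  q + 4 = -3q + 6  ⇒  4q = 2  ⇒  q = 1/2.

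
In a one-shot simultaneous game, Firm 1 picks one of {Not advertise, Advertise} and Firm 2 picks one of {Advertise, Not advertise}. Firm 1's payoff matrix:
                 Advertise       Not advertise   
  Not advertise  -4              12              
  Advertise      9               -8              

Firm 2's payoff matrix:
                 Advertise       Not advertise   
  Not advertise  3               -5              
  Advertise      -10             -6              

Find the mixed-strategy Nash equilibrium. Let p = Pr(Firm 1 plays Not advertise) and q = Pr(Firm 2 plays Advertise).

p = 1/3, q = 20/33

Firm 2's indifference between Advertise and Not advertise determines Firm 1's mixing probability p:
  Firm 2's expected payoff from Advertise: p·3 + (1−p)·(-10) = 13p - 10
  Firm 2's expected payoff from Not advertise: p·(-5) + (1−p)·(-6) = p - 6
  13p - 10 = p - 6  ⇒  12p = 4  ⇒  p = 1/3.
Firm 1's indifference between Not advertise and Advertise determines Firm 2's mixing probability q:
  Firm 1's payoff to Not advertise: q·(-4) + (1−q)·12 = -16q + 12
  Firm 1's payoff to Advertise: q·9 + (1−q)·(-8) = 17q - 8
  -16q + 12 = 17q - 8  ⇒  -33q = -20  ⇒  q = 20/33.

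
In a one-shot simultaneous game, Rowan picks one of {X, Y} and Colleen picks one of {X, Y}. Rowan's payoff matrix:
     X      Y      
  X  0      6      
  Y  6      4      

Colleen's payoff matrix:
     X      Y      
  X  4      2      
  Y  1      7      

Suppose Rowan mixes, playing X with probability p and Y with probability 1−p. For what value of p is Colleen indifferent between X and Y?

Colleen's indifference between X and Y determines Rowan's mixing probability p:
  Colleen's expected payoff from X: p·4 + (1−p)·1 = 3p + 1
  Colleen's expected payoff from Y: p·2 + (1−p)·7 = -5p + 7
  3p + 1 = -5p + 7  ⇒  8p = 6  ⇒  p = 3/4.

p = 3/4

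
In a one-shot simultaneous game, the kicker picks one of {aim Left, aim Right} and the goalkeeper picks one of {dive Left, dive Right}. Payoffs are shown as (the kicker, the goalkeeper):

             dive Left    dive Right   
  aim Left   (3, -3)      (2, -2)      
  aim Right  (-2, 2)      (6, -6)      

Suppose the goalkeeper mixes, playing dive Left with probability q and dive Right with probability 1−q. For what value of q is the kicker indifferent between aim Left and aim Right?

q = 4/9

In a mixed equilibrium the kicker is indifferent between aim Left and aim Right; this condition fixes q.
  the kicker's payoff to aim Left: q·3 + (1−q)·2 = q + 2
  the kicker's payoff to aim Right: q·(-2) + (1−q)·6 = -8q + 6
  q + 2 = -8q + 6  ⇒  9q = 4  ⇒  q = 4/9.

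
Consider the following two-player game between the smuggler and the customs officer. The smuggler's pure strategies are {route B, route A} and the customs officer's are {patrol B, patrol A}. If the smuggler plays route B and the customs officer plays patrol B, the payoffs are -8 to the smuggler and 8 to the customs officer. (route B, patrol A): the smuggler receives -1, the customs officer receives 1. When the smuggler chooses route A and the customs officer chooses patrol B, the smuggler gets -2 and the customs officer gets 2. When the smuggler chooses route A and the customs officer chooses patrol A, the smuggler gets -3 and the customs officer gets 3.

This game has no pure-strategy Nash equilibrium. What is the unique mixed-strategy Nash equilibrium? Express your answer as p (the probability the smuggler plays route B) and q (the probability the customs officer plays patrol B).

p = 1/8, q = 1/4

Set the customs officer's expected payoff from patrol B equal to that from patrol A:
  the customs officer's expected payoff from patrol B: p·8 + (1−p)·2 = 6p + 2
  the customs officer's expected payoff from patrol A: p·1 + (1−p)·3 = -2p + 3
  6p + 2 = -2p + 3  ⇒  8p = 1  ⇒  p = 1/8.
For the smuggler to be willing to mix, the smuggler must be indifferent between route B and route A, which pins down the customs officer's mix.
  the smuggler's payoff to route B: q·(-8) + (1−q)·(-1) = -7q - 1
  the smuggler's payoff to route A: q·(-2) + (1−q)·(-3) = q - 3
  -7q - 1 = q - 3  ⇒  -8q = -2  ⇒  q = 1/4.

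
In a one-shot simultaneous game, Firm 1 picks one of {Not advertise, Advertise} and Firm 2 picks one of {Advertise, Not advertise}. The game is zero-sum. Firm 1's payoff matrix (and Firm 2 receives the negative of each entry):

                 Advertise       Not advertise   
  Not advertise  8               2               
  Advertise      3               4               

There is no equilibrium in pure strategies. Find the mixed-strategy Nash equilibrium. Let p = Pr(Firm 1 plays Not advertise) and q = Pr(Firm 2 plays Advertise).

p = 1/7, q = 2/7

For Firm 2 to be willing to mix, Firm 2 must be indifferent between Advertise and Not advertise, which pins down Firm 1's mix.
  Firm 2's payoff from Advertise: p·(-8) + (1−p)·(-3) = -5p - 3
  Firm 2's payoff from Not advertise: p·(-2) + (1−p)·(-4) = 2p - 4
  -5p - 3 = 2p - 4  ⇒  -7p = -1  ⇒  p = 1/7.
For Firm 1 to be willing to mix, Firm 1 must be indifferent between Not advertise and Advertise, which pins down Firm 2's mix.
  Firm 1's payoff to Not advertise: q·8 + (1−q)·2 = 6q + 2
  Firm 1's payoff to Advertise: q·3 + (1−q)·4 = -q + 4
  6q + 2 = -q + 4  ⇒  7q = 2  ⇒  q = 2/7.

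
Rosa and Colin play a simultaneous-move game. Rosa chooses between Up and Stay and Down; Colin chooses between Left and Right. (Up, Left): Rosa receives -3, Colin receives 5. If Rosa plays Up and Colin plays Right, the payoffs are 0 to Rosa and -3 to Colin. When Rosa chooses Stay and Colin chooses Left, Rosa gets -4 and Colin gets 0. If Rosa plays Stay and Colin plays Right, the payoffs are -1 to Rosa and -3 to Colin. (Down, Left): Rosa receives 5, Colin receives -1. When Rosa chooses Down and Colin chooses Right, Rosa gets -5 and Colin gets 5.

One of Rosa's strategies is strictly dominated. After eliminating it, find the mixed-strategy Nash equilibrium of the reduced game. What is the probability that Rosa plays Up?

p = 3/7

Rosa's strategy Stay is strictly dominated by Up: -3 > -4 and 0 > -1. Eliminate Stay.
For Colin to be willing to mix, Colin must be indifferent between Left and Right, which pins down Rosa's mix.
  Colin's expected payoff from Left: p·5 + (1−p)·(-1) = 6p - 1
  Colin's expected payoff from Right: p·(-3) + (1−p)·5 = -8p + 5
  6p - 1 = -8p + 5  ⇒  14p = 6  ⇒  p = 3/7.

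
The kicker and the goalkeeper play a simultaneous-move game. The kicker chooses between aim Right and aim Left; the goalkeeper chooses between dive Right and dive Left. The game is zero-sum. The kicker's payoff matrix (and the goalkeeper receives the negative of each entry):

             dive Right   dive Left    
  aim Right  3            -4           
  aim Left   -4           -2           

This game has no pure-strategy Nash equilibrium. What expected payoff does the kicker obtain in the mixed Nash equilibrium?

-22/9

In a mixed equilibrium the kicker is indifferent between aim Right and aim Left; this condition fixes q.
  the kicker's payoff from aim Right: q·3 + (1−q)·(-4) = 7q - 4
  the kicker's payoff from aim Left: q·(-4) + (1−q)·(-2) = -2q - 2
  7q - 4 = -2q - 2  ⇒  9q = 2  ⇒  q = 2/9.
At equilibrium the kicker is indifferent across rows, so the kicker's payoff equals the payoff from aim Right: (2/9)·3 + (7/9)·(-4) = -22/9.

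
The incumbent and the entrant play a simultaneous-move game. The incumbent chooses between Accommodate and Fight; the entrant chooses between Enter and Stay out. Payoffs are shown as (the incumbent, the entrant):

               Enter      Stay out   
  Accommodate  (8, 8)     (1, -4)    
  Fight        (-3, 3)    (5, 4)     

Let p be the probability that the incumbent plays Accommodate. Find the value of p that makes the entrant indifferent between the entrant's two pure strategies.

p = 1/13

The entrant's indifference between Enter and Stay out determines the incumbent's mixing probability p:
  the entrant's expected payoff from Enter: p·8 + (1−p)·3 = 5p + 3
  the entrant's expected payoff from Stay out: p·(-4) + (1−p)·4 = -8p + 4
  5p + 3 = -8p + 4  ⇒  13p = 1  ⇒  p = 1/13.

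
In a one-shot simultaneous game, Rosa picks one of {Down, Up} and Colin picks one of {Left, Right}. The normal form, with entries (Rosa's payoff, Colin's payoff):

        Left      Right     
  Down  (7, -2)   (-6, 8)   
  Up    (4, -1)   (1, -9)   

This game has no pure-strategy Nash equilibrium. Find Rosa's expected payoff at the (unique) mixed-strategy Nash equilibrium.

31/10

In a mixed equilibrium Rosa is indifferent between Down and Up; this condition fixes q.
  Rosa's payoff from Down: q·7 + (1−q)·(-6) = 13q - 6
  Rosa's payoff from Up: q·4 + (1−q)·1 = 3q + 1
  13q - 6 = 3q + 1  ⇒  10q = 7  ⇒  q = 7/10.
At equilibrium Rosa is indifferent across rows, so Rosa's payoff equals the payoff from Down: (7/10)·7 + (3/10)·(-6) = 31/10.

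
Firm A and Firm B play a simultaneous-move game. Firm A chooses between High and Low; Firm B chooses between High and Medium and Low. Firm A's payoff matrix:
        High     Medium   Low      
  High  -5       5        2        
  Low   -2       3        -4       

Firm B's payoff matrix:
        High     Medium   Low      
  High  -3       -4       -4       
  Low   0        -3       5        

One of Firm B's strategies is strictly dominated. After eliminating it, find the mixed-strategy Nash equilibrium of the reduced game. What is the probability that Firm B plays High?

q = 2/3

Firm B's strategy Medium is strictly dominated by High: -3 > -4 and 0 > -3. Eliminate Medium.
For Firm A to be willing to mix, Firm A must be indifferent between High and Low, which pins down Firm B's mix.
  Firm A's payoff to High: q·(-5) + (1−q)·2 = -7q + 2
  Firm A's payoff to Low: q·(-2) + (1−q)·(-4) = 2q - 4
  -7q + 2 = 2q - 4  ⇒  -9q = -6  ⇒  q = 2/3.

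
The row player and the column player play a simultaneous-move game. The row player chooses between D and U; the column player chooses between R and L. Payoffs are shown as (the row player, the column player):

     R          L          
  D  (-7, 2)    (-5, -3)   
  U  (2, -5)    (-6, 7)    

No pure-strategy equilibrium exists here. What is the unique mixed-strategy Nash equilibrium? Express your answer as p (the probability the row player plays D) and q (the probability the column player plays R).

p = 12/17, q = 1/10

The column player's indifference between R and L determines the row player's mixing probability p:
  the column player's payoff to R: p·2 + (1−p)·(-5) = 7p - 5
  the column player's payoff to L: p·(-3) + (1−p)·7 = -10p + 7
  7p - 5 = -10p + 7  ⇒  17p = 12  ⇒  p = 12/17.
The row player's indifference between D and U determines the column player's mixing probability q:
  the row player's payoff from D: q·(-7) + (1−q)·(-5) = -2q - 5
  the row player's payoff from U: q·2 + (1−q)·(-6) = 8q - 6
  -2q - 5 = 8q - 6  ⇒  -10q = -1  ⇒  q = 1/10.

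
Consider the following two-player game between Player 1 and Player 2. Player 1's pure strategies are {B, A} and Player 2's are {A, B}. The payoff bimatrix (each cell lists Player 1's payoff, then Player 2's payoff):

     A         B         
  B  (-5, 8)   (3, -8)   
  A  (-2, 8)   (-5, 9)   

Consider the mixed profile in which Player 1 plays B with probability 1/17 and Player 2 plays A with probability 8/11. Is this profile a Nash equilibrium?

Check Player 2's indifference given Player 1's mix p = 1/17:
  payoff from A = 8; payoff from B = 8 — equal.
Check Player 1's indifference given Player 2's mix q = 8/11:
  payoff from B = -31/11; payoff from A = -31/11 — equal.
Both players are indifferent, so neither can profitably deviate.

Yes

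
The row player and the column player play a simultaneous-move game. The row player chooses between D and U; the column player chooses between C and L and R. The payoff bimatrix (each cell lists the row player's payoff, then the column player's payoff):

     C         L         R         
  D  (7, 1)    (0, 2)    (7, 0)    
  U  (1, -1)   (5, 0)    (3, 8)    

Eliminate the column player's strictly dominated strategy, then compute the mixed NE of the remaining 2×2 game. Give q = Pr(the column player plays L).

q = 4/9

The column player's strategy C is strictly dominated by L: 2 > 1 and 0 > -1. Eliminate C.
The row player's indifference between D and U determines the column player's mixing probability q:
  the row player's payoff from D: q·0 + (1−q)·7 = -7q + 7
  the row player's payoff from U: q·5 + (1−q)·3 = 2q + 3
  -7q + 7 = 2q + 3  ⇒  -9q = -4  ⇒  q = 4/9.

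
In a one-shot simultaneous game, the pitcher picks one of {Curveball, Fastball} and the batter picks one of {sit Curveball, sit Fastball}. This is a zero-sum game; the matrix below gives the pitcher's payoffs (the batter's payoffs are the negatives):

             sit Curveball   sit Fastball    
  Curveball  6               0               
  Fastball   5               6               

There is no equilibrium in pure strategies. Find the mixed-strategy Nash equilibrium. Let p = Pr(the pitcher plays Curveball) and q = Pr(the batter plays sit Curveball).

Set the batter's expected payoff from sit Curveball equal to that from sit Fastball:
  the batter's expected payoff from sit Curveball: p·(-6) + (1−p)·(-5) = -p - 5
  the batter's expected payoff from sit Fastball: p·0 + (1−p)·(-6) = 6p - 6
  -p - 5 = 6p - 6  ⇒  -7p = -1  ⇒  p = 1/7.
The pitcher's indifference between Curveball and Fastball determines the batter's mixing probability q:
  the pitcher's payoff from Curveball: q·6 + (1−q)·0 = 6q
  the pitcher's payoff from Fastball: q·5 + (1−q)·6 = -q + 6
  6q = -q + 6  ⇒  7q = 6  ⇒  q = 6/7.

p = 1/7, q = 6/7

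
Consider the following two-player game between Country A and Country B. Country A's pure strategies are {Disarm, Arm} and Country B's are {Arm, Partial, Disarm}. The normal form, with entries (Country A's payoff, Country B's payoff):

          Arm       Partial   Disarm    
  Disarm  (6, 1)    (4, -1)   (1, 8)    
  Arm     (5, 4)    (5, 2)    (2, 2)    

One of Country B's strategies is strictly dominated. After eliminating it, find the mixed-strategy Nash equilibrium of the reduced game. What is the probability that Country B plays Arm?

Country B's strategy Partial is strictly dominated by Arm: 1 > -1 and 4 > 2. Eliminate Partial.
Country B's mix must leave Country A indifferent between Disarm and Arm.
  Country A's expected payoff from Disarm: q·6 + (1−q)·1 = 5q + 1
  Country A's expected payoff from Arm: q·5 + (1−q)·2 = 3q + 2
  5q + 1 = 3q + 2  ⇒  2q = 1  ⇒  q = 1/2.

q = 1/2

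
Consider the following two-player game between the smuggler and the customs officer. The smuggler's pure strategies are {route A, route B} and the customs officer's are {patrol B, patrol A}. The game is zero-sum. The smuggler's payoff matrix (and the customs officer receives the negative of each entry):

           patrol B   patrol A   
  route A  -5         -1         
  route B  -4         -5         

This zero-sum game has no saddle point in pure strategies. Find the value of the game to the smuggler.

The customs officer's mix must leave the smuggler indifferent between route A and route B.
  the smuggler's expected payoff from route A: q·(-5) + (1−q)·(-1) = -4q - 1
  the smuggler's expected payoff from route B: q·(-4) + (1−q)·(-5) = q - 5
  -4q - 1 = q - 5  ⇒  -5q = -4  ⇒  q = 4/5.
The value is the smuggler's expected payoff against this mix (using route A): (4/5)·(-5) + (1/5)·(-1) = -21/5.

v = -21/5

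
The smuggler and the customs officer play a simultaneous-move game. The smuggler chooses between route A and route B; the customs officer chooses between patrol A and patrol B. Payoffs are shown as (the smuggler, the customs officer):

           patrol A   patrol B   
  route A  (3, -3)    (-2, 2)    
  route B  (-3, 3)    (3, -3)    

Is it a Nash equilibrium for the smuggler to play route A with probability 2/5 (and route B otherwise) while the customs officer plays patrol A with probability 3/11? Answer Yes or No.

No

Given the smuggler's mix p = 2/5, the customs officer's payoff from patrol A is 3/5 but from patrol B is -1. The customs officer strictly prefers patrol A, so the customs officer would not mix.
So the proposed profile is not a Nash equilibrium.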